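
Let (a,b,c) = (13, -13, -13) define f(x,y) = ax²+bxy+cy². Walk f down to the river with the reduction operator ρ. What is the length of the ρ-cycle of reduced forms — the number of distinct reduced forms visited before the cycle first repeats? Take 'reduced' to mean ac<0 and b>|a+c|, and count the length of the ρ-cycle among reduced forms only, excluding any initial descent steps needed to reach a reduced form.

D = 845, ⌊√D⌋ = 29
descent: ρ → (-13,13,13)  [lands on river]
river: ρ → (13,13,-13)
ρ-cycle length = 2 (tail of 1 descent step not counted)

2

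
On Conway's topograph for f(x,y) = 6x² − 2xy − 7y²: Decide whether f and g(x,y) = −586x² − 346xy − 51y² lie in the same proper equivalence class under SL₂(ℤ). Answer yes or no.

D₁ = 172, D₂ = 172
river cycle of f (length 10): (-7, 2, 6), (6, 10, -3), (-3, 8, 9), (9, 10, -2), (-2, 10, 9), (9, 8, -3), (-3, 10, 6), (6, 2, -7), (-7, 12, 1), (1, 12, -7)
river cycle of g (length 10): (-7, 2, 6), (6, 10, -3), (-3, 8, 9), (9, 10, -2), (-2, 10, 9), (9, 8, -3), (-3, 10, 6), (6, 2, -7), (-7, 12, 1), (1, 12, -7)
cycles coincide ⇒ equivalent

yes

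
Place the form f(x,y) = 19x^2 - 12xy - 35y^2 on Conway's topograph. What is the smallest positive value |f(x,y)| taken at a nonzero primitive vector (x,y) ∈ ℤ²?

descent: ρ → (-35,12,19)
descent: ρ → (19,26,-28)  [lands on river]
river: ρ → (-28,30,17)
river: ρ → (17,38,-20)
river: ρ → (-20,42,13)
river: ρ → (13,36,-29)
river: ρ → (-29,22,20)
river: ρ → (20,18,-31)
river: ρ → (-31,44,7)
river: ρ → (7,40,-43)
river: ρ → (-43,46,4)
river: ρ → (4,50,-19)
river: ρ → (-19,26,28)
river: ρ → (28,30,-17)
river: ρ → (-17,38,20)
river: ρ → (20,42,-13)
river: ρ → (-13,36,29)
river: ρ → (29,22,-20)
river: ρ → (-20,18,31)
river: ρ → (31,44,-7)
river: ρ → (-7,40,43)
river: ρ → (43,46,-4)
river: ρ → (-4,50,19)
closes: descent 2, river 22
min |a| on river = 4

4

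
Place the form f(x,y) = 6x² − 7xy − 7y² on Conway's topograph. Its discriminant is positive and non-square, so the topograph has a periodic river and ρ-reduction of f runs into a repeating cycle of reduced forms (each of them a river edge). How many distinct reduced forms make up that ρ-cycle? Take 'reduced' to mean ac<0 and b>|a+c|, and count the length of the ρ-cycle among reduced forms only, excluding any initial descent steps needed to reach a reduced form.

D = 217, ⌊√D⌋ = 14
descent: ρ → (-7,7,6)  [lands on river]
river: ρ → (6,5,-8)
river: ρ → (-8,11,3)
river: ρ → (3,13,-4)
river: ρ → (-4,11,6)
river: ρ → (6,13,-2)
river: ρ → (-2,11,12)
river: ρ → (12,13,-1)
river: ρ → (-1,13,12)
river: ρ → (12,11,-2)
river: ρ → (-2,13,6)
river: ρ → (6,11,-4)
river: ρ → (-4,13,3)
river: ρ → (3,11,-8)
river: ρ → (-8,5,6)
river: ρ → (6,7,-7)
ρ-cycle length = 16 (tail of 1 descent step not counted)

16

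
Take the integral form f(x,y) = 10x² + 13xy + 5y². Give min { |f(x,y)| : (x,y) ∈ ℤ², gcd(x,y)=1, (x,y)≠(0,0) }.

translate: b→-7 (≡13 mod 20), so (10,13,5)→(10,-7,2)
flip: (10,-7,2)→(2,7,10)
translate: b→-1 (≡7 mod 4), so (2,7,10)→(2,-1,4)
reduced (well bottom): (2,-1,4) with a≤c, −a<b≤a
well minimum = a = 2

2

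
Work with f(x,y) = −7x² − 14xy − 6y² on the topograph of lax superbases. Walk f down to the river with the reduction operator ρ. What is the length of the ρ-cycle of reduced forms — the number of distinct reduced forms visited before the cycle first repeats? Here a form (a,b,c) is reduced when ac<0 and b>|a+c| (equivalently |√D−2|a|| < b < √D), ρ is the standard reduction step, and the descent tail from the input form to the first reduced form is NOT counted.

D = 28, ⌊√D⌋ = 5
descent: ρ → (-6,2,1)
descent: ρ → (1,4,-3)  [lands on river]
river: ρ → (-3,2,2)
river: ρ → (2,2,-3)
river: ρ → (-3,4,1)
ρ-cycle length = 4 (tail of 2 descent steps not counted)

4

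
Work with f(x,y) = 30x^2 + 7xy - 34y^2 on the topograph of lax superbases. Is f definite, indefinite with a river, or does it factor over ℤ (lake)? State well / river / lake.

D = b²−4ac = 7² − 4·30·(-34) = 4129
D > 0 non-square ⇒ indefinite ⇒ periodic river

river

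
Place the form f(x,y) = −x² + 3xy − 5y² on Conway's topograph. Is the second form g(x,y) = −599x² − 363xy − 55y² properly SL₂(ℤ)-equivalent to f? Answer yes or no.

D₁ = -11, D₂ = -11
f is negative-definite; reduce −f:
−f: translate: b→1 (≡-3 mod 2), so (1,-3,5)→(1,1,3)
−f: reduced (well bottom): (1,1,3) with a≤c, −a<b≤a
flip sign back: reduced form of f is (-1,-1,-3)
g is negative-definite; reduce −g:
−g: flip: (599,363,55)→(55,-363,599)
−g: translate: b→-33 (≡-363 mod 110), so (55,-363,599)→(55,-33,5)
−g: flip: (55,-33,5)→(5,33,55)
−g: translate: b→3 (≡33 mod 10), so (5,33,55)→(5,3,1)
−g: flip: (5,3,1)→(1,-3,5)
−g: translate: b→1 (≡-3 mod 2), so (1,-3,5)→(1,1,3)
−g: reduced (well bottom): (1,1,3) with a≤c, −a<b≤a
flip sign back: reduced form of g is (-1,-1,-3)
reduced forms (-1, -1, -3) vs (-1, -1, -3) ⇒ equivalent

yes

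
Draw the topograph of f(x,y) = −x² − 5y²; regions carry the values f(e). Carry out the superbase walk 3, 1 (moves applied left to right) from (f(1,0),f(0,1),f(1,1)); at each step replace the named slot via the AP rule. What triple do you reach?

start (-1,-5,-6) = (f(1,0),f(0,1),f(1,1))
replace slot 3: 2·((-1)+(-5)) − (-6) = -6 → (-1,-5,-6)
replace slot 1: 2·((-5)+(-6)) − (-1) = -21 → (-21,-5,-6)

-21,-5,-6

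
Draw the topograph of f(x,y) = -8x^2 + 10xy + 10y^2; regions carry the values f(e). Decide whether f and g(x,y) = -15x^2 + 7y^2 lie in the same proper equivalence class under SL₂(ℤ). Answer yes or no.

D₁ = 420, D₂ = 420
river cycle of f (length 6): (10, 10, -8), (-8, 6, 12), (12, 18, -2), (-2, 18, 12), (12, 6, -8), (-8, 10, 10)
river cycle of g (length 4): (7, 14, -8), (-8, 18, 3), (3, 18, -8), (-8, 14, 7)
cycles differ ⇒ inequivalent

no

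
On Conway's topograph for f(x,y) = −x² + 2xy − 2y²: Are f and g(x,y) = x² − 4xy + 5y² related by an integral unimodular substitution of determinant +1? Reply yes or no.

D₁ = -4, D₂ = -4
f is negative-definite; reduce −f:
−f: translate: b→0 (≡-2 mod 2), so (1,-2,2)→(1,0,1)
−f: reduced (well bottom): (1,0,1) with a≤c, −a<b≤a
flip sign back: reduced form of f is (-1,0,-1)
g: translate: b→0 (≡-4 mod 2), so (1,-4,5)→(1,0,1)
g: reduced (well bottom): (1,0,1) with a≤c, −a<b≤a
reduced forms (-1, 0, -1) vs (1, 0, 1) ⇒ inequivalent

no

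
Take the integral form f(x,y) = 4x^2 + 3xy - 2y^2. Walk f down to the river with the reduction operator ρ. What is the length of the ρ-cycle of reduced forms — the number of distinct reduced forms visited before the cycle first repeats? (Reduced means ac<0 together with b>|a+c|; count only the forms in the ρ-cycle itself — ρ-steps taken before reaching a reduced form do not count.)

D = 41, ⌊√D⌋ = 6
river: ρ → (-2,5,2)
river: ρ → (2,3,-4)
river: ρ → (-4,5,1)
river: ρ → (1,5,-4)
river: ρ → (-4,3,2)
river: ρ → (2,5,-2)
river: ρ → (-2,3,4)
river: ρ → (4,5,-1)
river: ρ → (-1,5,4)
river: ρ → (4,3,-2)
ρ-cycle length = 10 (tail of 0 descent steps not counted)

10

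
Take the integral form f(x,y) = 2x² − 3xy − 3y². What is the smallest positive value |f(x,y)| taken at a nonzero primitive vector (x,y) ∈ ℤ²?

descent: ρ → (-3,3,2)  [lands on river]
river: ρ → (2,5,-1)
river: ρ → (-1,5,2)
river: ρ → (2,3,-3)
closes: descent 1, river 4
min |a| on river = 1

1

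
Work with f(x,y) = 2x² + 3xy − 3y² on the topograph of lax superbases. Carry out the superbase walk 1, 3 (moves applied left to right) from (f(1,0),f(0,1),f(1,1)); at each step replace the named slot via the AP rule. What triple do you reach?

start (2,-3,2) = (f(1,0),f(0,1),f(1,1))
replace slot 1: 2·((-3)+2) − 2 = -4 → (-4,-3,2)
replace slot 3: 2·((-4)+(-3)) − 2 = -16 → (-4,-3,-16)

-4,-3,-16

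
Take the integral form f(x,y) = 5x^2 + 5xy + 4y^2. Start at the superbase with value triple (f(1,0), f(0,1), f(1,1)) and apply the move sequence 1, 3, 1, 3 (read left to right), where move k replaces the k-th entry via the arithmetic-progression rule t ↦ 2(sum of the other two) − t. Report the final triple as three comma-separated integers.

start (5,4,14) = (f(1,0),f(0,1),f(1,1))
replace slot 1: 2·(4+14) − 5 = 31 → (31,4,14)
replace slot 3: 2·(31+4) − 14 = 56 → (31,4,56)
replace slot 1: 2·(4+56) − 31 = 89 → (89,4,56)
replace slot 3: 2·(89+4) − 56 = 130 → (89,4,130)

89,4,130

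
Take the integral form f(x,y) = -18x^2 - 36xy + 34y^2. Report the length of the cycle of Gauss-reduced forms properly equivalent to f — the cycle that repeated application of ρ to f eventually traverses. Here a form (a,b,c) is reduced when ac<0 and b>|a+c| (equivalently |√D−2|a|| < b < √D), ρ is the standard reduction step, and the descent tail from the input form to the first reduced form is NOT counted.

D = 3744, ⌊√D⌋ = 61
descent: ρ → (34,36,-18)  [lands on river]
river: ρ → (-18,36,34)
river: ρ → (34,32,-20)
river: ρ → (-20,48,18)
river: ρ → (18,60,-2)
river: ρ → (-2,60,18)
river: ρ → (18,48,-20)
river: ρ → (-20,32,34)
ρ-cycle length = 8 (tail of 1 descent step not counted)

8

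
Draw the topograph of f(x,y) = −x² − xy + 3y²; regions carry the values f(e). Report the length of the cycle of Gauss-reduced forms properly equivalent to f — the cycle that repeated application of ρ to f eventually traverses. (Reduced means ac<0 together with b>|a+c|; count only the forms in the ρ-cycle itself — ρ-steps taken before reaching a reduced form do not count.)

D = 13, ⌊√D⌋ = 3
descent: ρ → (3,1,-1)
descent: ρ → (-1,3,1)  [lands on river]
river: ρ → (1,3,-1)
ρ-cycle length = 2 (tail of 2 descent steps not counted)

2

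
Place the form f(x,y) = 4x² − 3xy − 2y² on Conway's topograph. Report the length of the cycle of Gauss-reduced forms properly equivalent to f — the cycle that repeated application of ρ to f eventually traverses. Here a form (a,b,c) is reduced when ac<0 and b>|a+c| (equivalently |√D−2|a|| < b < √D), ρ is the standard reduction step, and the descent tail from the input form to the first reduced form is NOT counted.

D = 41, ⌊√D⌋ = 6
descent: ρ → (-2,3,4)  [lands on river]
river: ρ → (4,5,-1)
river: ρ → (-1,5,4)
river: ρ → (4,3,-2)
river: ρ → (-2,5,2)
river: ρ → (2,3,-4)
river: ρ → (-4,5,1)
river: ρ → (1,5,-4)
river: ρ → (-4,3,2)
river: ρ → (2,5,-2)
ρ-cycle length = 10 (tail of 1 descent step not counted)

10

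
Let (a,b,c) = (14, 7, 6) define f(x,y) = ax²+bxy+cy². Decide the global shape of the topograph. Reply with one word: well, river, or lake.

D = b²−4ac = 7² − 4·14·6 = -287
D < 0 ⇒ definite ⇒ every region one sign ⇒ single well

well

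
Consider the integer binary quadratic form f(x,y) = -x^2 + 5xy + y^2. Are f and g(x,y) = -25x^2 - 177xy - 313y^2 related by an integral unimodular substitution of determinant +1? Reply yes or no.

D₁ = 29, D₂ = 29
river cycle of f (length 2): (1, 5, -1), (-1, 5, 1)
river cycle of g (length 2): (1, 5, -1), (-1, 5, 1)
cycles coincide ⇒ equivalent

yes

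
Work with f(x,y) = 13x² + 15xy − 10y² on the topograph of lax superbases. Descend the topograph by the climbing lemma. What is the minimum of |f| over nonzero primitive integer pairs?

river: ρ → (-10,25,3)
river: ρ → (3,23,-18)
river: ρ → (-18,13,8)
river: ρ → (8,19,-12)
river: ρ → (-12,5,15)
river: ρ → (15,25,-2)
river: ρ → (-2,27,2)
river: ρ → (2,25,-15)
river: ρ → (-15,5,12)
river: ρ → (12,19,-8)
river: ρ → (-8,13,18)
river: ρ → (18,23,-3)
river: ρ → (-3,25,10)
river: ρ → (10,15,-13)
river: ρ → (-13,11,12)
river: ρ → (12,13,-12)
river: ρ → (-12,11,13)
river: ρ → (13,15,-10)
closes: descent 0, river 18
min |a| on river = 2

2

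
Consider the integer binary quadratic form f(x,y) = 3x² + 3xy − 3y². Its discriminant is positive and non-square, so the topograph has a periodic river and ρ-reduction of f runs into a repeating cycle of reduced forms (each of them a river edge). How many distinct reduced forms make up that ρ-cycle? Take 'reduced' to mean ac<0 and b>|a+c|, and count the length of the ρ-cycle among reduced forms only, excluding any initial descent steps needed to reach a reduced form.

D = 45, ⌊√D⌋ = 6
river: ρ → (-3,3,3)
river: ρ → (3,3,-3)
ρ-cycle length = 2 (tail of 0 descent steps not counted)

2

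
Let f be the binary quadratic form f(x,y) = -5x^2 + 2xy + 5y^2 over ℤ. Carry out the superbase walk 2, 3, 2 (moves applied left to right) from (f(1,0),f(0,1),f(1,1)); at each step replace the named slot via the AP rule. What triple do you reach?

start (-5,5,2) = (f(1,0),f(0,1),f(1,1))
replace slot 2: 2·((-5)+2) − 5 = -11 → (-5,-11,2)
replace slot 3: 2·((-5)+(-11)) − 2 = -34 → (-5,-11,-34)
replace slot 2: 2·((-5)+(-34)) − (-11) = -67 → (-5,-67,-34)

-5,-67,-34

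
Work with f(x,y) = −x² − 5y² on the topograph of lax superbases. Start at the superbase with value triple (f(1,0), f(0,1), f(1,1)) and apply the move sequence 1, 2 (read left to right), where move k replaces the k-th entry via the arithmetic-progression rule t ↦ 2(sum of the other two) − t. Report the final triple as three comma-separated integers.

start (-1,-5,-6) = (f(1,0),f(0,1),f(1,1))
replace slot 1: 2·((-5)+(-6)) − (-1) = -21 → (-21,-5,-6)
replace slot 2: 2·((-21)+(-6)) − (-5) = -49 → (-21,-49,-6)

-21,-49,-6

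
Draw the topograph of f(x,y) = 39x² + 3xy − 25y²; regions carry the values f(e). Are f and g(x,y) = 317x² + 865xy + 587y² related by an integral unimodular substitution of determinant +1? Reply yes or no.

D₁ = 3909, D₂ = 3909
river cycle of f (length 22): (-25, 47, 17), (17, 55, -13), (-13, 49, 29), (29, 9, -33), (-33, 57, 5), (5, 53, -55), (-55, 57, 3), (3, 57, -55), (-55, 53, 5), (5, 57, -33), … (12 more)
river cycle of g (length 22): (-25, 47, 17), (17, 55, -13), (-13, 49, 29), (29, 9, -33), (-33, 57, 5), (5, 53, -55), (-55, 57, 3), (3, 57, -55), (-55, 53, 5), (5, 57, -33), … (12 more)
cycles coincide ⇒ equivalent

yes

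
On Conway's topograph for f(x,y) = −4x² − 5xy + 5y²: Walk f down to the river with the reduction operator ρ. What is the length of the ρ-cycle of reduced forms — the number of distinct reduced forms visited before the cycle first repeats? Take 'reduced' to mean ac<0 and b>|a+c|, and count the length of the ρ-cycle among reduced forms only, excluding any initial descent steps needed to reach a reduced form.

D = 105, ⌊√D⌋ = 10
descent: ρ → (5,5,-4)  [lands on river]
river: ρ → (-4,3,6)
river: ρ → (6,9,-1)
river: ρ → (-1,9,6)
river: ρ → (6,3,-4)
river: ρ → (-4,5,5)
ρ-cycle length = 6 (tail of 1 descent step not counted)

6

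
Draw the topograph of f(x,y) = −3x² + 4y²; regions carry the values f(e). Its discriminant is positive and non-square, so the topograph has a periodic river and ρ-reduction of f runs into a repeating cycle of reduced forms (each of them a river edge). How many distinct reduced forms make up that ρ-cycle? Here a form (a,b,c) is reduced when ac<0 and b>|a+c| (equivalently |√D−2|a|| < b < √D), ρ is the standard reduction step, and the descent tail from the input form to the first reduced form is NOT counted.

D = 48, ⌊√D⌋ = 6
descent: ρ → (4,0,-3)
descent: ρ → (-3,6,1)  [lands on river]
river: ρ → (1,6,-3)
ρ-cycle length = 2 (tail of 2 descent steps not counted)

2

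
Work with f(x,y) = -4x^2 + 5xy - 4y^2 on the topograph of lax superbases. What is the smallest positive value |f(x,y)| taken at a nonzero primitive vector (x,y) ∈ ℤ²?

translate: b→3 (≡-5 mod 8), so (4,-5,4)→(4,3,3)
flip: (4,3,3)→(3,-3,4)
translate: b→3 (≡-3 mod 6), so (3,-3,4)→(3,3,4)
reduced (well bottom): (3,3,4) with a≤c, −a<b≤a
well minimum |f| = |-3| = 3 (negative-definite)

3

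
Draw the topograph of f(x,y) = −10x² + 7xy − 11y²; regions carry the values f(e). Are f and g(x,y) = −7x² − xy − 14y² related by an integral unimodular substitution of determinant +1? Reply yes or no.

D₁ = -391, D₂ = -391
f is negative-definite; reduce −f:
−f: reduced (well bottom): (10,-7,11) with a≤c, −a<b≤a
flip sign back: reduced form of f is (-10,7,-11)
g is negative-definite; reduce −g:
−g: reduced (well bottom): (7,1,14) with a≤c, −a<b≤a
flip sign back: reduced form of g is (-7,-1,-14)
reduced forms (-10, 7, -11) vs (-7, -1, -14) ⇒ inequivalent

no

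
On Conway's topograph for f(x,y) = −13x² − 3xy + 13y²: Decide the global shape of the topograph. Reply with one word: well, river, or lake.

D = b²−4ac = (-3)² − 4·(-13)·13 = 685
D > 0 non-square ⇒ indefinite ⇒ periodic river

river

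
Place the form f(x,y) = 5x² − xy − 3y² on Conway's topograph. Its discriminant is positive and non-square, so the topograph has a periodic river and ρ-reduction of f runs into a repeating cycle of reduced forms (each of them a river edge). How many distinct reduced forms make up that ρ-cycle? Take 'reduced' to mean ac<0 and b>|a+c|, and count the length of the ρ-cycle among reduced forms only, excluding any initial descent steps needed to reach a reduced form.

D = 61, ⌊√D⌋ = 7
descent: ρ → (-3,7,1)  [lands on river]
river: ρ → (1,7,-3)
river: ρ → (-3,5,3)
river: ρ → (3,7,-1)
river: ρ → (-1,7,3)
river: ρ → (3,5,-3)
ρ-cycle length = 6 (tail of 1 descent step not counted)

6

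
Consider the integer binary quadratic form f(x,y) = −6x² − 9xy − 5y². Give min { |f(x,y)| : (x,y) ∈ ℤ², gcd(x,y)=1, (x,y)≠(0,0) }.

translate: b→-3 (≡9 mod 12), so (6,9,5)→(6,-3,2)
flip: (6,-3,2)→(2,3,6)
translate: b→-1 (≡3 mod 4), so (2,3,6)→(2,-1,5)
reduced (well bottom): (2,-1,5) with a≤c, −a<b≤a
well minimum |f| = |-2| = 2 (negative-definite)

2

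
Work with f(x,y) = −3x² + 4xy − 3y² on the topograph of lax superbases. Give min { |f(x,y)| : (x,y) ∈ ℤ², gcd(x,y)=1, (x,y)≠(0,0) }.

translate: b→2 (≡-4 mod 6), so (3,-4,3)→(3,2,2)
flip: (3,2,2)→(2,-2,3)
translate: b→2 (≡-2 mod 4), so (2,-2,3)→(2,2,3)
reduced (well bottom): (2,2,3) with a≤c, −a<b≤a
well minimum |f| = |-2| = 2 (negative-definite)

2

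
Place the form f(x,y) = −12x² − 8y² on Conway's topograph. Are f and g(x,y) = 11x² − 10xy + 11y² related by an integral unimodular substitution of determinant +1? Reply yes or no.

D₁ = -384, D₂ = -384
f is negative-definite; reduce −f:
−f: flip: (12,0,8)→(8,0,12)
−f: reduced (well bottom): (8,0,12) with a≤c, −a<b≤a
flip sign back: reduced form of f is (-8,0,-12)
g: flip: (11,-10,11)→(11,10,11)
g: reduced (well bottom): (11,10,11) with a≤c, −a<b≤a
reduced forms (-8, 0, -12) vs (11, 10, 11) ⇒ inequivalent

no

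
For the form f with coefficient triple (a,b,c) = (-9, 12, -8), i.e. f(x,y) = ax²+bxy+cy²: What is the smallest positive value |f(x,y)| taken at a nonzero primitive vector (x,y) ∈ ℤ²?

translate: b→6 (≡-12 mod 18), so (9,-12,8)→(9,6,5)
flip: (9,6,5)→(5,-6,9)
translate: b→4 (≡-6 mod 10), so (5,-6,9)→(5,4,8)
reduced (well bottom): (5,4,8) with a≤c, −a<b≤a
well minimum |f| = |-5| = 5 (negative-definite)

5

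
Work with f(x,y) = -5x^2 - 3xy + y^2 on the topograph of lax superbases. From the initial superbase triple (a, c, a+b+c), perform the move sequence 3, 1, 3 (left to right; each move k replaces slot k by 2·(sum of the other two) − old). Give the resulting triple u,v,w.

start (-5,1,-7) = (f(1,0),f(0,1),f(1,1))
replace slot 3: 2·((-5)+1) − (-7) = -1 → (-5,1,-1)
replace slot 1: 2·(1+(-1)) − (-5) = 5 → (5,1,-1)
replace slot 3: 2·(5+1) − (-1) = 13 → (5,1,13)

5,1,13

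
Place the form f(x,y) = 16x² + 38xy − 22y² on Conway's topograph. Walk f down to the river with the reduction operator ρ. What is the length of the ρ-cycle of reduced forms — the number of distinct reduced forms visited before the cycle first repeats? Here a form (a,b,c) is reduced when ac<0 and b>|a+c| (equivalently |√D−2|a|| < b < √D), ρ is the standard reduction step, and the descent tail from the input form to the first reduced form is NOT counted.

D = 2852, ⌊√D⌋ = 53
river: ρ → (-22,50,4)
river: ρ → (4,46,-46)
river: ρ → (-46,46,4)
river: ρ → (4,50,-22)
river: ρ → (-22,38,16)
river: ρ → (16,26,-34)
river: ρ → (-34,42,8)
river: ρ → (8,38,-44)
river: ρ → (-44,50,2)
river: ρ → (2,50,-44)
river: ρ → (-44,38,8)
river: ρ → (8,42,-34)
river: ρ → (-34,26,16)
river: ρ → (16,38,-22)
ρ-cycle length = 14 (tail of 0 descent steps not counted)

14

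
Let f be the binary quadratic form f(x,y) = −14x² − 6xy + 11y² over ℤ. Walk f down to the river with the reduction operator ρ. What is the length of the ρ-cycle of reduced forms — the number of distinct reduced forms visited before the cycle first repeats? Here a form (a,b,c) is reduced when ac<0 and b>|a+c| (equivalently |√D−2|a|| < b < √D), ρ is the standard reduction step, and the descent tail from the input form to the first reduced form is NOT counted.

D = 652, ⌊√D⌋ = 25
descent: ρ → (11,6,-14)  [lands on river]
river: ρ → (-14,22,3)
river: ρ → (3,20,-21)
river: ρ → (-21,22,2)
river: ρ → (2,22,-21)
river: ρ → (-21,20,3)
river: ρ → (3,22,-14)
river: ρ → (-14,6,11)
river: ρ → (11,16,-9)
river: ρ → (-9,20,7)
river: ρ → (7,22,-6)
river: ρ → (-6,14,19)
river: ρ → (19,24,-1)
river: ρ → (-1,24,19)
river: ρ → (19,14,-6)
river: ρ → (-6,22,7)
river: ρ → (7,20,-9)
river: ρ → (-9,16,11)
ρ-cycle length = 18 (tail of 1 descent step not counted)

18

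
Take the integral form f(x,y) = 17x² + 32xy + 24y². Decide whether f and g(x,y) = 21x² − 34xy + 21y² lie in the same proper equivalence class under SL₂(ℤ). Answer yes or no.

D₁ = -608, D₂ = -608
f: translate: b→-2 (≡32 mod 34), so (17,32,24)→(17,-2,9)
f: flip: (17,-2,9)→(9,2,17)
f: reduced (well bottom): (9,2,17) with a≤c, −a<b≤a
g: translate: b→8 (≡-34 mod 42), so (21,-34,21)→(21,8,8)
g: flip: (21,8,8)→(8,-8,21)
g: translate: b→8 (≡-8 mod 16), so (8,-8,21)→(8,8,21)
g: reduced (well bottom): (8,8,21) with a≤c, −a<b≤a
reduced forms (9, 2, 17) vs (8, 8, 21) ⇒ inequivalent

no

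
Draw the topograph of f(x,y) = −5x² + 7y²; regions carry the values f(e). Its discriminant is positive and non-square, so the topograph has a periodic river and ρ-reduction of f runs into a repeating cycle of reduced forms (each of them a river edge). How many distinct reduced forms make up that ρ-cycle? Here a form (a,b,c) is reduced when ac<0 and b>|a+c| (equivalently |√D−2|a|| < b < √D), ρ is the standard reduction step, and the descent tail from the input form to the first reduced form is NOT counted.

D = 140, ⌊√D⌋ = 11
descent: ρ → (7,0,-5)
descent: ρ → (-5,10,2)  [lands on river]
river: ρ → (2,10,-5)
ρ-cycle length = 2 (tail of 2 descent steps not counted)

2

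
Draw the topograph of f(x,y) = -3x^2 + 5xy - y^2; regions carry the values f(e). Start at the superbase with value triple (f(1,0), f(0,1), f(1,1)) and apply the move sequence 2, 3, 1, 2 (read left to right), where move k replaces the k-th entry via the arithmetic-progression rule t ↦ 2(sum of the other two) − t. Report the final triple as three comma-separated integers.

start (-3,-1,1) = (f(1,0),f(0,1),f(1,1))
replace slot 2: 2·((-3)+1) − (-1) = -3 → (-3,-3,1)
replace slot 3: 2·((-3)+(-3)) − 1 = -13 → (-3,-3,-13)
replace slot 1: 2·((-3)+(-13)) − (-3) = -29 → (-29,-3,-13)
replace slot 2: 2·((-29)+(-13)) − (-3) = -81 → (-29,-81,-13)

-29,-81,-13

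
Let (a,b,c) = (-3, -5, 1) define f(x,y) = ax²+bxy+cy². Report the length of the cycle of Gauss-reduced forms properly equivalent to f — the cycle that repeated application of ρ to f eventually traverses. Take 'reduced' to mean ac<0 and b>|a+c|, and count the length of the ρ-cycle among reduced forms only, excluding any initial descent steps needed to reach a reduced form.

D = 37, ⌊√D⌋ = 6
descent: ρ → (1,5,-3)  [lands on river]
river: ρ → (-3,1,3)
river: ρ → (3,5,-1)
river: ρ → (-1,5,3)
river: ρ → (3,1,-3)
river: ρ → (-3,5,1)
ρ-cycle length = 6 (tail of 1 descent step not counted)

6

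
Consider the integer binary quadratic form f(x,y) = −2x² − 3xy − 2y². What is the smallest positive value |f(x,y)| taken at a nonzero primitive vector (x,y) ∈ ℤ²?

translate: b→-1 (≡3 mod 4), so (2,3,2)→(2,-1,1)
flip: (2,-1,1)→(1,1,2)
reduced (well bottom): (1,1,2) with a≤c, −a<b≤a
well minimum |f| = |-1| = 1 (negative-definite)

1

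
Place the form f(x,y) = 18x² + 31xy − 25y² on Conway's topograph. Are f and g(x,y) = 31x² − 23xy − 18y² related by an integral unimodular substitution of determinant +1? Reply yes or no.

D₁ = 2761, D₂ = 2761
river cycle of f (length 74): (-25, 19, 24), (24, 29, -20), (-20, 51, 2), (2, 49, -45), (-45, 41, 6), (6, 43, -38), (-38, 33, 11), (11, 33, -38), (-38, 43, 6), (6, 41, -45), … (64 more)
river cycle of g (length 74): (-18, 23, 31), (31, 39, -10), (-10, 41, 27), (27, 13, -24), (-24, 35, 16), (16, 29, -30), (-30, 31, 15), (15, 29, -32), (-32, 35, 12), (12, 37, -29), … (64 more)
cycles differ ⇒ inequivalent

no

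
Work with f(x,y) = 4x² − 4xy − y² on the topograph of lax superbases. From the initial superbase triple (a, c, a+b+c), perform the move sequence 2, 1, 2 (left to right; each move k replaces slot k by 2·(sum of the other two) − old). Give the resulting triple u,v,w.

start (4,-1,-1) = (f(1,0),f(0,1),f(1,1))
replace slot 2: 2·(4+(-1)) − (-1) = 7 → (4,7,-1)
replace slot 1: 2·(7+(-1)) − 4 = 8 → (8,7,-1)
replace slot 2: 2·(8+(-1)) − 7 = 7 → (8,7,-1)

8,7,-1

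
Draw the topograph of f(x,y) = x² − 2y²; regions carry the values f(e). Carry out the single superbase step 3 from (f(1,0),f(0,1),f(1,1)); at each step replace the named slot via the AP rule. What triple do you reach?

start (1,-2,-1) = (f(1,0),f(0,1),f(1,1))
replace slot 3: 2·(1+(-2)) − (-1) = -1 → (1,-2,-1)

1,-2,-1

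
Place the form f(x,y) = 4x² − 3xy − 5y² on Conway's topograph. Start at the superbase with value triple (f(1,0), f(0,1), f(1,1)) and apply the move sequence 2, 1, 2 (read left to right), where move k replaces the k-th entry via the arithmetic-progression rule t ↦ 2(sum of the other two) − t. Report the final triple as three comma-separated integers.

start (4,-5,-4) = (f(1,0),f(0,1),f(1,1))
replace slot 2: 2·(4+(-4)) − (-5) = 5 → (4,5,-4)
replace slot 1: 2·(5+(-4)) − 4 = -2 → (-2,5,-4)
replace slot 2: 2·((-2)+(-4)) − 5 = -17 → (-2,-17,-4)

-2,-17,-4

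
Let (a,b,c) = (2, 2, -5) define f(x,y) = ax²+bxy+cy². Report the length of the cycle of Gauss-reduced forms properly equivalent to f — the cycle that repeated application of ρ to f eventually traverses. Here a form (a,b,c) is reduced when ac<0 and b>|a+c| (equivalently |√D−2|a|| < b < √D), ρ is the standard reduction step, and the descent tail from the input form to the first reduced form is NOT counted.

D = 44, ⌊√D⌋ = 6
descent: ρ → (-5,-2,2)
descent: ρ → (2,6,-1)  [lands on river]
river: ρ → (-1,6,2)
ρ-cycle length = 2 (tail of 2 descent steps not counted)

2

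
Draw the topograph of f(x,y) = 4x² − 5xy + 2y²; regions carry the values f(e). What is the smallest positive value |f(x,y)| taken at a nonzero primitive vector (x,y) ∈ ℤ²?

translate: b→3 (≡-5 mod 8), so (4,-5,2)→(4,3,1)
flip: (4,3,1)→(1,-3,4)
translate: b→1 (≡-3 mod 2), so (1,-3,4)→(1,1,2)
reduced (well bottom): (1,1,2) with a≤c, −a<b≤a
well minimum = a = 1

1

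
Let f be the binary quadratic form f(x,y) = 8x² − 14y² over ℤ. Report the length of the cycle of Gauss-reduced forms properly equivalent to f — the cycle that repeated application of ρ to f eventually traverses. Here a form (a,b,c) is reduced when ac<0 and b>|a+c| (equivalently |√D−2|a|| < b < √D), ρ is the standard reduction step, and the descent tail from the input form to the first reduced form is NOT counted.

D = 448, ⌊√D⌋ = 21
descent: ρ → (-14,0,8)
descent: ρ → (8,16,-6)  [lands on river]
river: ρ → (-6,20,2)
river: ρ → (2,20,-6)
river: ρ → (-6,16,8)
ρ-cycle length = 4 (tail of 2 descent steps not counted)

4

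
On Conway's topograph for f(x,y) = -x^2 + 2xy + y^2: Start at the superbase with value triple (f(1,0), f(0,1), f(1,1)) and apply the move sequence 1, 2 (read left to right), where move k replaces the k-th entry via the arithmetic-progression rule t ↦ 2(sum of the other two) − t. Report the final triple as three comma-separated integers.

start (-1,1,2) = (f(1,0),f(0,1),f(1,1))
replace slot 1: 2·(1+2) − (-1) = 7 → (7,1,2)
replace slot 2: 2·(7+2) − 1 = 17 → (7,17,2)

7,17,2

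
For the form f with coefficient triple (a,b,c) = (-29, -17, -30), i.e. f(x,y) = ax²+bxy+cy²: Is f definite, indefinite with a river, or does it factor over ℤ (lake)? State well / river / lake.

D = b²−4ac = (-17)² − 4·(-29)·(-30) = -3191
D < 0 ⇒ definite ⇒ every region one sign ⇒ single well

well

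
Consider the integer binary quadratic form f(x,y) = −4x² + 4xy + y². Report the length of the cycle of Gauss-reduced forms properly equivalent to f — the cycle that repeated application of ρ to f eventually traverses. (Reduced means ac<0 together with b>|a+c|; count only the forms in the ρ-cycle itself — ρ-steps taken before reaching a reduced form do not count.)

D = 32, ⌊√D⌋ = 5
river: ρ → (1,4,-4)
river: ρ → (-4,4,1)
ρ-cycle length = 2 (tail of 0 descent steps not counted)

2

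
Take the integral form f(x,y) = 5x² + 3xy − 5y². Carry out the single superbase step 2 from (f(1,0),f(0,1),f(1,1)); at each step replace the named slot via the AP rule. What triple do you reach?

start (5,-5,3) = (f(1,0),f(0,1),f(1,1))
replace slot 2: 2·(5+3) − (-5) = 21 → (5,21,3)

5,21,3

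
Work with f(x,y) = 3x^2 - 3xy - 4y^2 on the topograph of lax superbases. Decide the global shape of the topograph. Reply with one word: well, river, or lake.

D = b²−4ac = (-3)² − 4·3·(-4) = 57
D > 0 non-square ⇒ indefinite ⇒ periodic river

river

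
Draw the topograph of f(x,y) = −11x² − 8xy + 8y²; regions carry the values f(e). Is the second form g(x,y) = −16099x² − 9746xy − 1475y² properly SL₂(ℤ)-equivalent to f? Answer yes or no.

D₁ = 416, D₂ = 416
river cycle of f (length 6): (8, 8, -11), (-11, 14, 5), (5, 16, -8), (-8, 16, 5), (5, 14, -11), (-11, 8, 8)
river cycle of g (length 6): (-11, 14, 5), (5, 16, -8), (-8, 16, 5), (5, 14, -11), (-11, 8, 8), (8, 8, -11)
cycles coincide ⇒ equivalent

yes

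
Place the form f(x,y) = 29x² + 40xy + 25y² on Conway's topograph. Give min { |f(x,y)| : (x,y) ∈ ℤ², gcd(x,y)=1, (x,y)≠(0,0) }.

translate: b→-18 (≡40 mod 58), so (29,40,25)→(29,-18,14)
flip: (29,-18,14)→(14,18,29)
translate: b→-10 (≡18 mod 28), so (14,18,29)→(14,-10,25)
reduced (well bottom): (14,-10,25) with a≤c, −a<b≤a
well minimum = a = 14

14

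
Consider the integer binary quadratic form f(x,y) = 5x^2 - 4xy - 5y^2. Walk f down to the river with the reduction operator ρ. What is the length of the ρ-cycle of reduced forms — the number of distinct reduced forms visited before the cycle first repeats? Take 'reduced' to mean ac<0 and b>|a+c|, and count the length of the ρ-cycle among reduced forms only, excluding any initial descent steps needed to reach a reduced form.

D = 116, ⌊√D⌋ = 10
descent: ρ → (-5,4,5)  [lands on river]
river: ρ → (5,6,-4)
river: ρ → (-4,10,1)
river: ρ → (1,10,-4)
river: ρ → (-4,6,5)
river: ρ → (5,4,-5)
river: ρ → (-5,6,4)
river: ρ → (4,10,-1)
river: ρ → (-1,10,4)
river: ρ → (4,6,-5)
ρ-cycle length = 10 (tail of 1 descent step not counted)

10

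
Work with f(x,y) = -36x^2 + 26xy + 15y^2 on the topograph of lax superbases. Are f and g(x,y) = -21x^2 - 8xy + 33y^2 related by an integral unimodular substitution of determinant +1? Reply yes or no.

D₁ = 2836, D₂ = 2836
river cycle of f (length 34): (15, 34, -28), (-28, 22, 21), (21, 20, -29), (-29, 38, 12), (12, 34, -35), (-35, 36, 11), (11, 52, -3), (-3, 50, 28), (28, 6, -25), (-25, 44, 9), … (24 more)
river cycle of g (length 34): (-21, 34, 20), (20, 46, -9), (-9, 44, 25), (25, 6, -28), (-28, 50, 3), (3, 52, -11), (-11, 36, 35), (35, 34, -12), (-12, 38, 29), (29, 20, -21), … (24 more)
cycles differ ⇒ inequivalent

no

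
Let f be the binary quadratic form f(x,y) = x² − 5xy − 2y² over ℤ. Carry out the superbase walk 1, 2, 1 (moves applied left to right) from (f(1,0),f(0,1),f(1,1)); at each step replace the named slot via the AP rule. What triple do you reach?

start (1,-2,-6) = (f(1,0),f(0,1),f(1,1))
replace slot 1: 2·((-2)+(-6)) − 1 = -17 → (-17,-2,-6)
replace slot 2: 2·((-17)+(-6)) − (-2) = -44 → (-17,-44,-6)
replace slot 1: 2·((-44)+(-6)) − (-17) = -83 → (-83,-44,-6)

-83,-44,-6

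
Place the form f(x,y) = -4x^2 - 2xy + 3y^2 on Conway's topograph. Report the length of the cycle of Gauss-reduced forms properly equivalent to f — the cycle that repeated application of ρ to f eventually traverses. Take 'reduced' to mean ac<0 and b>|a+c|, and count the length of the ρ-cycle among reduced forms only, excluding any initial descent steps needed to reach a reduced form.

D = 52, ⌊√D⌋ = 7
descent: ρ → (3,2,-4)  [lands on river]
river: ρ → (-4,6,1)
river: ρ → (1,6,-4)
river: ρ → (-4,2,3)
river: ρ → (3,4,-3)
river: ρ → (-3,2,4)
river: ρ → (4,6,-1)
river: ρ → (-1,6,4)
river: ρ → (4,2,-3)
river: ρ → (-3,4,3)
ρ-cycle length = 10 (tail of 1 descent step not counted)

10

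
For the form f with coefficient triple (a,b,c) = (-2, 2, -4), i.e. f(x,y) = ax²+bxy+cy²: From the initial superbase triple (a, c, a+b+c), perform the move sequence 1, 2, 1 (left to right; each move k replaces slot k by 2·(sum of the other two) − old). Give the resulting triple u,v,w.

start (-2,-4,-4) = (f(1,0),f(0,1),f(1,1))
replace slot 1: 2·((-4)+(-4)) − (-2) = -14 → (-14,-4,-4)
replace slot 2: 2·((-14)+(-4)) − (-4) = -32 → (-14,-32,-4)
replace slot 1: 2·((-32)+(-4)) − (-14) = -58 → (-58,-32,-4)

-58,-32,-4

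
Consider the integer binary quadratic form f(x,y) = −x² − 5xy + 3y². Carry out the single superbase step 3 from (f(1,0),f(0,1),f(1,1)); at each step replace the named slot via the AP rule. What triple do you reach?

start (-1,3,-3) = (f(1,0),f(0,1),f(1,1))
replace slot 3: 2·((-1)+3) − (-3) = 7 → (-1,3,7)

-1,3,7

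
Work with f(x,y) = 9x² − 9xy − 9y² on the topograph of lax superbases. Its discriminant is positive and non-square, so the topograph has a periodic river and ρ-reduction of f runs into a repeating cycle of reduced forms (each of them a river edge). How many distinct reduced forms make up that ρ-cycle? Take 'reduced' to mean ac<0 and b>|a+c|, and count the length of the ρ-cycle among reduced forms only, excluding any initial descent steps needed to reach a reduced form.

D = 405, ⌊√D⌋ = 20
descent: ρ → (-9,9,9)  [lands on river]
river: ρ → (9,9,-9)
ρ-cycle length = 2 (tail of 1 descent step not counted)

2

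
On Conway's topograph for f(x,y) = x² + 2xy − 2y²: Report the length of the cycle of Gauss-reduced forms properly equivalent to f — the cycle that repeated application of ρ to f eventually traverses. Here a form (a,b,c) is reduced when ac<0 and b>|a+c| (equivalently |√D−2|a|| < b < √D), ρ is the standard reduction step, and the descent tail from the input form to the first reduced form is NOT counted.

D = 12, ⌊√D⌋ = 3
river: ρ → (-2,2,1)
river: ρ → (1,2,-2)
ρ-cycle length = 2 (tail of 0 descent steps not counted)

2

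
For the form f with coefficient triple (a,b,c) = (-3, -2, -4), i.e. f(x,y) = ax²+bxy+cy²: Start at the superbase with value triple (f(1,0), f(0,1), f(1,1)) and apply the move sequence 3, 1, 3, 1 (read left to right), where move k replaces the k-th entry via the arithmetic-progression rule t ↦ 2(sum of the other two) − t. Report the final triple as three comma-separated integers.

start (-3,-4,-9) = (f(1,0),f(0,1),f(1,1))
replace slot 3: 2·((-3)+(-4)) − (-9) = -5 → (-3,-4,-5)
replace slot 1: 2·((-4)+(-5)) − (-3) = -15 → (-15,-4,-5)
replace slot 3: 2·((-15)+(-4)) − (-5) = -33 → (-15,-4,-33)
replace slot 1: 2·((-4)+(-33)) − (-15) = -59 → (-59,-4,-33)

-59,-4,-33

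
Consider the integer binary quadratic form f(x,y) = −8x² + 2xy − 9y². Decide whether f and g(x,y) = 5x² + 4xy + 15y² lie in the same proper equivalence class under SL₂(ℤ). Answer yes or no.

D₁ = -284, D₂ = -284
f is negative-definite; reduce −f:
−f: reduced (well bottom): (8,-2,9) with a≤c, −a<b≤a
flip sign back: reduced form of f is (-8,2,-9)
g: reduced (well bottom): (5,4,15) with a≤c, −a<b≤a
reduced forms (-8, 2, -9) vs (5, 4, 15) ⇒ inequivalent

no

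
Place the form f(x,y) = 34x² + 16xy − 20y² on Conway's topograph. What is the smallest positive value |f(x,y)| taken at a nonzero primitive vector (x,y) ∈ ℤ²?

river: ρ → (-20,24,30)
river: ρ → (30,36,-14)
river: ρ → (-14,48,12)
river: ρ → (12,48,-14)
river: ρ → (-14,36,30)
river: ρ → (30,24,-20)
river: ρ → (-20,16,34)
river: ρ → (34,52,-2)
river: ρ → (-2,52,34)
river: ρ → (34,16,-20)
closes: descent 0, river 10
min |a| on river = 2

2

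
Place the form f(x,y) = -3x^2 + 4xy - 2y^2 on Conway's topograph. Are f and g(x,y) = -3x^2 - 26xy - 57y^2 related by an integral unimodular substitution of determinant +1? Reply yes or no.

D₁ = -8, D₂ = -8
f is negative-definite; reduce −f:
−f: translate: b→2 (≡-4 mod 6), so (3,-4,2)→(3,2,1)
−f: flip: (3,2,1)→(1,-2,3)
−f: translate: b→0 (≡-2 mod 2), so (1,-2,3)→(1,0,2)
−f: reduced (well bottom): (1,0,2) with a≤c, −a<b≤a
flip sign back: reduced form of f is (-1,0,-2)
g is negative-definite; reduce −g:
−g: translate: b→2 (≡26 mod 6), so (3,26,57)→(3,2,1)
−g: flip: (3,2,1)→(1,-2,3)
−g: translate: b→0 (≡-2 mod 2), so (1,-2,3)→(1,0,2)
−g: reduced (well bottom): (1,0,2) with a≤c, −a<b≤a
flip sign back: reduced form of g is (-1,0,-2)
reduced forms (-1, 0, -2) vs (-1, 0, -2) ⇒ equivalent

yes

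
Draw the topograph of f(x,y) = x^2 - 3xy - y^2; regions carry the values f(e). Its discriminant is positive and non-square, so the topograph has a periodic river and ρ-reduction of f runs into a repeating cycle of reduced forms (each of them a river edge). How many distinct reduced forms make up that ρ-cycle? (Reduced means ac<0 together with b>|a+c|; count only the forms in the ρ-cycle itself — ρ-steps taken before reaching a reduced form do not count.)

D = 13, ⌊√D⌋ = 3
descent: ρ → (-1,3,1)  [lands on river]
river: ρ → (1,3,-1)
ρ-cycle length = 2 (tail of 1 descent step not counted)

2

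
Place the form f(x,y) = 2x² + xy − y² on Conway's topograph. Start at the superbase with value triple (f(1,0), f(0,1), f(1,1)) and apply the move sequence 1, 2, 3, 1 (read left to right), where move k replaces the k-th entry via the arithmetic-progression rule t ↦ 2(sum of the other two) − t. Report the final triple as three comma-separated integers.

start (2,-1,2) = (f(1,0),f(0,1),f(1,1))
replace slot 1: 2·((-1)+2) − 2 = 0 → (0,-1,2)
replace slot 2: 2·(0+2) − (-1) = 5 → (0,5,2)
replace slot 3: 2·(0+5) − 2 = 8 → (0,5,8)
replace slot 1: 2·(5+8) − 0 = 26 → (26,5,8)

26,5,8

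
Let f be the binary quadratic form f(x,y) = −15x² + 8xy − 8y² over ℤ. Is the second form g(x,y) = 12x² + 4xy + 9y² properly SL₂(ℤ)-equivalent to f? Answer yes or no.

D₁ = -416, D₂ = -416
f is negative-definite; reduce −f:
−f: flip: (15,-8,8)→(8,8,15)
−f: reduced (well bottom): (8,8,15) with a≤c, −a<b≤a
flip sign back: reduced form of f is (-8,-8,-15)
g: flip: (12,4,9)→(9,-4,12)
g: reduced (well bottom): (9,-4,12) with a≤c, −a<b≤a
reduced forms (-8, -8, -15) vs (9, -4, 12) ⇒ inequivalent

no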